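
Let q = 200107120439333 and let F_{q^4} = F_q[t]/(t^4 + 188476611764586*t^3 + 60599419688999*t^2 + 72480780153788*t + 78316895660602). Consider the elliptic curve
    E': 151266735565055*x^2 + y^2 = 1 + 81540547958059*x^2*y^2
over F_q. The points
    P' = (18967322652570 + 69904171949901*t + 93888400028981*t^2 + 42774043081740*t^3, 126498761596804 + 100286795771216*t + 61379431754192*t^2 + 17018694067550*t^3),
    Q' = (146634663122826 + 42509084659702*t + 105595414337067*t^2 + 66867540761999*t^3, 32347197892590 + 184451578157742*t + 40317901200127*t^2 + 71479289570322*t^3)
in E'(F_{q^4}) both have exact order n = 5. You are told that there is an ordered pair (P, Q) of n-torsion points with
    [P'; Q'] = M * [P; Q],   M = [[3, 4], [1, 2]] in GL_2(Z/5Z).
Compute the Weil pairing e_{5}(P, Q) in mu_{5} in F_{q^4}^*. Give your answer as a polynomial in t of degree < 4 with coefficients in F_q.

Under M = [[3,4],[1,2]] in GL_2(Z/5), e_{5}(P',Q') = e_{5}(P,Q)^(3*2-4*1 mod 5).
Hence e(P,Q) = e(P',Q')^{3} where 3 = 2^{-1} mod 5.
Edwards a_E,d_E -> Montgomery A=142429286230797,B=6248035982403 -> Weierstrass 116408942392301,39469929843899 via alpha=38801213920519,beta=17431546901749.
Miller loop for e_{5} over F_{200107120439333^4}: bits of 5 = 101; 2 double steps + 1 add steps, l/v at each.
So e_{5}(P',Q') = 142657070421369 + 173701880607569*t + 180703952696985*t^2 + 137494789624962*t^3.
Hence e(P,Q) = 71618162193303 + 73410016090190*t + 115045490924964*t^2 + 61964935895823*t^3 in F_{200107120439333^4}^*.

71618162193303 + 73410016090190*t + 115045490924964*t^2 + 61964935895823*t^3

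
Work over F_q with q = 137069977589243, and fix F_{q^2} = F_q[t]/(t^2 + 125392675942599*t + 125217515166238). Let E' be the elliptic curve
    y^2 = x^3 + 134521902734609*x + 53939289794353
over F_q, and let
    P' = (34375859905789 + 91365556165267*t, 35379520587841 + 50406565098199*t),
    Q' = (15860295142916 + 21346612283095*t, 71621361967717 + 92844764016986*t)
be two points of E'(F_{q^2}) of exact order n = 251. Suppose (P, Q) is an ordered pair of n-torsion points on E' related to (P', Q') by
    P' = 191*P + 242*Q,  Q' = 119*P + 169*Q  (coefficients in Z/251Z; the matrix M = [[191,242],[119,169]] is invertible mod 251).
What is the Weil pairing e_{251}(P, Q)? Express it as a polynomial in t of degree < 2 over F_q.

121615723085269 + 47511709971329*t

Alternating bilinearity on E[251] (values in mu_{251} in F_{137069977589243^2}) gives e(P',Q') = e(P,Q)^det(M).
Hence e(P,Q) = e(P',Q')^{38} where 38 = 218^{-1} mod 251.
Build f_{251,P'} and f_{251,Q'} via the 8-bit ladder of 251=11111011_2; evaluate at shifted divisors; quotient in F_{137069977589243^2}.
Miller gives e_{251}(P',Q') = 100819212653958 + 52123560438449*t in F_{137069977589243^2}.
Finally e_{251}(P,Q) = 121615723085269 + 47511709971329*t.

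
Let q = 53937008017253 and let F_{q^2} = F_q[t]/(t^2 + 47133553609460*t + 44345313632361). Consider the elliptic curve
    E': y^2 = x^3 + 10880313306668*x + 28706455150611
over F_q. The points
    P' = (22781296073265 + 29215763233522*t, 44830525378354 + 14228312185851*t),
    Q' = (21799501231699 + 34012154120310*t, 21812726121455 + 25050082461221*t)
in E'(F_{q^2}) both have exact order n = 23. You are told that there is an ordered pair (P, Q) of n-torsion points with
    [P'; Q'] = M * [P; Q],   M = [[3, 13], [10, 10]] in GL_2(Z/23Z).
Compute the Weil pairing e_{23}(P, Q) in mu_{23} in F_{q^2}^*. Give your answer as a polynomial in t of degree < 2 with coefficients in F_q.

4045186081947 + 17951342914873*t

e_{23}(aP+bQ,cP+dQ) = e_{23}(P,Q)^(ad-bc); with (a,b,c,d)=(3,13,10,10) this gives the det-23 law.
So e_{23}(P,Q) = e_{23}(P',Q')^{20}, since 15*20 = 1 mod 23.
n = 23 = (10111)_2 (5 bits, wt 4); accumulate f_{23,P'}(Q'+S)/f_{23,P'}(S) along the 4-step ladder.
e_{23}(P',Q') = 21518487733837 + 46946353316976*t.
Finally e_{23}(P,Q) = 4045186081947 + 17951342914873*t.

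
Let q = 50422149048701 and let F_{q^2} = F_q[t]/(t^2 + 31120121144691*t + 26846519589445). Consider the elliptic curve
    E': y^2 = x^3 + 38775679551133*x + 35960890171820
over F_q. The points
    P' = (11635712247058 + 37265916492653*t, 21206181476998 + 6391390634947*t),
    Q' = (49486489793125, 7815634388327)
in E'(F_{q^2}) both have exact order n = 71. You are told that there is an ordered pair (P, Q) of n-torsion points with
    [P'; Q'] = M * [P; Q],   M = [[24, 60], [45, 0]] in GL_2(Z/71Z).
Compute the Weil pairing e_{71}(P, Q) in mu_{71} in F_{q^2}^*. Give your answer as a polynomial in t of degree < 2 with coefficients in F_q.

26080492044144 + 20205860197982*t

e_{71} is bilinear + alternating on E[71], so e_{71}(24*P + 60*Q, 45*P) = e_{71}(P,Q)^(24*0-60*45).
det(M) mod 71 = 69; its inverse in (Z/71)^* is 35 (check: 69*35 mod 71 = 1).
Miller loop for e_{71} over F_{50422149048701^2}: bits of 71 = 1000111; 6 double steps + 3 add steps, l/v at each.
Miller gives e_{71}(P',Q') = 2482802611795 + 7795324519078*t in F_{50422149048701^2}.
(2482802611795 + 7795324519078*t)^{35} mod (50422149048701,f) = 26080492044144 + 20205860197982*t.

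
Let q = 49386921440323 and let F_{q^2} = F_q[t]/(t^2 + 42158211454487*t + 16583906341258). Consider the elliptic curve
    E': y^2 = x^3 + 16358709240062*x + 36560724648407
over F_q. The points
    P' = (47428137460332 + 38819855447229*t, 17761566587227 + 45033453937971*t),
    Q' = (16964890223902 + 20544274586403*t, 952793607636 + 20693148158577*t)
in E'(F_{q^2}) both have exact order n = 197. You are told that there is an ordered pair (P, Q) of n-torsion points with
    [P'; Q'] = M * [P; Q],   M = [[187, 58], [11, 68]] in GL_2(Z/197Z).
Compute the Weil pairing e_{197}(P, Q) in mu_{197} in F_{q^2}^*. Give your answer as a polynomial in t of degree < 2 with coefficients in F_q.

10649332524845 + 16331846003098*t

The 197-Weil pairing on E[197] over F_{49386921440323} is alternating-bilinear: e_{197}(P',Q') = e_{197}(P,Q)^det(M).
det(M) mod 197 = 61; its inverse in (Z/197)^* is 42 (check: 61*42 mod 197 = 1).
8-bit Miller (11000101) on E'/F_{49386921440323} with a'=16358709240062, b'=36560724648407: accumulate tangent/chord ratios at Q'+S and P'+S'.
So e_{197}(P',Q') = 44027031492356 + 28960984845968*t.
Thus e_{197}(P,Q) = 10649332524845 + 16331846003098*t.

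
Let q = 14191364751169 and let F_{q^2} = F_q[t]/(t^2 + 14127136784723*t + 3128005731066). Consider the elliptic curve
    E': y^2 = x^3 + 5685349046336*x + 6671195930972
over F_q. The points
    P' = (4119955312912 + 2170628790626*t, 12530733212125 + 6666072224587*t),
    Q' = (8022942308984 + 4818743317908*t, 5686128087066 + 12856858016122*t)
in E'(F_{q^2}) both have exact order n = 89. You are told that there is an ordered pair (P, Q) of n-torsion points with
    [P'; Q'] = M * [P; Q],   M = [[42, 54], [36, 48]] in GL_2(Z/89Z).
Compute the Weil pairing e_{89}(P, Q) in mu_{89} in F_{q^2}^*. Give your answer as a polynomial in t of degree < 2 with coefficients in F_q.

3736667489852 + 11476507877167*t

Under M = [[42,54],[36,48]] in GL_2(Z/89), e_{89}(P',Q') = e_{89}(P,Q)^(42*48-54*36 mod 89).
det M = 42*48 - 54*36 = 72 = 72 (mod 89); 72^{-1} = 68 (mod 89).
Run Miller on y^2=x^3+5685349046336*x+6671195930972 over F_{14191364751169}: ladder 1011001 (7 bits); e = f_P(D_Q)/f_Q(D_P).
So e_{89}(P',Q') = 10379514654910 + 1980957179947*t.
Hence e(P,Q) = 3736667489852 + 11476507877167*t in F_{14191364751169^2}^*.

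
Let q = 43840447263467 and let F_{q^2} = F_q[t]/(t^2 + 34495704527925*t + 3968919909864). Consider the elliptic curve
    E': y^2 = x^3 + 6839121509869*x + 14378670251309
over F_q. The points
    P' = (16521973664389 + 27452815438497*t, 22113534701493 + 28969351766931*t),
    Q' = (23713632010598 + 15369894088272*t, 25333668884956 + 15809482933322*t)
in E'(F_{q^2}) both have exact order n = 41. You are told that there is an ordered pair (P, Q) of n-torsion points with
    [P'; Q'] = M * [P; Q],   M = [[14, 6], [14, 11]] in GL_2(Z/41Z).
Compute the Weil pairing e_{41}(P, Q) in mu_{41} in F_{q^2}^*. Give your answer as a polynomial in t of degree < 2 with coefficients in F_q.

11965832950250 + 41872975089349*t

Under M = [[14,6],[14,11]] in GL_2(Z/41), e_{41}(P',Q') = e_{41}(P,Q)^(14*11-6*14 mod 41).
So e_{41}(P,Q) = e_{41}(P',Q')^{17}, since 29*17 = 1 mod 41.
Double-and-add over 101001: 6-1 doublings, 3-1 additions; each step l_{T,T}/v_{2T} or l_{T,P'}/v at Q'+S for random S.
e_{41}(P',Q') = 36309769936946 + 30500630503494*t.
e_{41}(P,Q) = (36309769936946 + 30500630503494*t)^{17} = 11965832950250 + 41872975089349*t.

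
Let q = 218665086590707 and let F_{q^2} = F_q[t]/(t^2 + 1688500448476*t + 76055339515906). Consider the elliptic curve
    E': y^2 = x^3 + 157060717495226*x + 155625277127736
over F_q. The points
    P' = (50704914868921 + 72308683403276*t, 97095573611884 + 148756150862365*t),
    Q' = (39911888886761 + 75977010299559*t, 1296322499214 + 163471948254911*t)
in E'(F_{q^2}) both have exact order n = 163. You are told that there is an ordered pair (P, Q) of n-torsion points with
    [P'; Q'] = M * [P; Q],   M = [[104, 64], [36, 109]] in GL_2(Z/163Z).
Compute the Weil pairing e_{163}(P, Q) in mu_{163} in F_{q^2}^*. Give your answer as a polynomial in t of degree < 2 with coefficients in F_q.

96450660718612 + 165896532579679*t

Under M = [[104,64],[36,109]] in GL_2(Z/163), e_{163}(P',Q') = e_{163}(P,Q)^(104*109-64*36 mod 163).
Hence e(P,Q) = e(P',Q')^{73} where 73 = 67^{-1} mod 163.
Build f_{163,P'} and f_{163,Q'} via the 8-bit ladder of 163=10100011_2; evaluate at shifted divisors; quotient in F_{218665086590707^2}.
Miller gives e_{163}(P',Q') = 112954197561279 + 153430822647241*t in F_{218665086590707^2}.
e_{163}(P,Q) = (112954197561279 + 153430822647241*t)^{73} = 96450660718612 + 165896532579679*t.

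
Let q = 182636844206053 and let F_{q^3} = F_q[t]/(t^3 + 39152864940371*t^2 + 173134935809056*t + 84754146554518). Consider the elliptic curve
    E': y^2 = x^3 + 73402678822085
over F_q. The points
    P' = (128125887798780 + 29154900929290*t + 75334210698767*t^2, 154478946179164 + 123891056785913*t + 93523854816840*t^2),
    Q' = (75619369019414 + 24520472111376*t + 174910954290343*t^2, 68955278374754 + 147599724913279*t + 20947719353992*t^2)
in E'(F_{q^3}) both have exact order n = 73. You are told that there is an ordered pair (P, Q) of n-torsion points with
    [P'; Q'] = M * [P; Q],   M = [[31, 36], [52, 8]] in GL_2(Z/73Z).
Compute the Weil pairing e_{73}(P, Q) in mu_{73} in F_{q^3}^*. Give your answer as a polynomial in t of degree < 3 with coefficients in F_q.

119874087074770 + 55348111555948*t + 86196508818878*t^2

Since e_{73}(P,P)=e_{73}(Q,Q)=1 and e_{73}(Q,P)=e_{73}(P,Q)^{-1}, expanding e_{73}(31*P + 36*Q,52*P + 8*Q) leaves e(P,Q)^det(M).
31*8 - 36*52 = -1624; reduced mod 73: det = 55, inverse 4.
n = 73 = (1001001)_2 (7 bits, wt 3); accumulate f_{73,P'}(Q'+S)/f_{73,P'}(S) along the 6-step ladder.
The quotient is 105663461439248 + 62987973144975*t + 30287568807717*t^2.
(105663461439248 + 62987973144975*t + 30287568807717*t^2)^{4} mod (182636844206053,f) = 119874087074770 + 55348111555948*t + 86196508818878*t^2.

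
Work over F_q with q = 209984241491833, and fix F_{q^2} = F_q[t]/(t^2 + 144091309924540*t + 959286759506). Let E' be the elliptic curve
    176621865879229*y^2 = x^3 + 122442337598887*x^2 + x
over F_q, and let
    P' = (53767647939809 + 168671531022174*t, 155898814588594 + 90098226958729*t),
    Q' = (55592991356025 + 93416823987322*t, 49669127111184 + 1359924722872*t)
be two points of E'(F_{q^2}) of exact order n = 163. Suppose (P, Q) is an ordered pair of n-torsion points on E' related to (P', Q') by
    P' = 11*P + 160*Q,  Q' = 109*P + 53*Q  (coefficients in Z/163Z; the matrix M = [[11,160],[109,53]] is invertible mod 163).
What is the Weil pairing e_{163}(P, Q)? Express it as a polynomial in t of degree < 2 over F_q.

e_{163} is bilinear + alternating on E[163], so e_{163}(11*P + 160*Q, 109*P + 53*Q) = e_{163}(P,Q)^(11*53-160*109).
11*53 - 160*109 = -16857; reduced mod 163: det = 95, inverse 151.
(x,y)|->(27158284425859x+171252229270550,27158284425859y) sends E' to y^2=x^3+1103621729095*x+190541853549454.
8-bit Miller (10100011) on E'/F_{209984241491833} with a'=1103621729095, b'=190541853549454: accumulate tangent/chord ratios at Q'+S and P'+S'.
So e_{163}(P',Q') = 36306226267270 + 138076002440294*t.
Raise to 151: e(P,Q) = 36050020074431 + 191973032830172*t in mu_{163}.

36050020074431 + 191973032830172*t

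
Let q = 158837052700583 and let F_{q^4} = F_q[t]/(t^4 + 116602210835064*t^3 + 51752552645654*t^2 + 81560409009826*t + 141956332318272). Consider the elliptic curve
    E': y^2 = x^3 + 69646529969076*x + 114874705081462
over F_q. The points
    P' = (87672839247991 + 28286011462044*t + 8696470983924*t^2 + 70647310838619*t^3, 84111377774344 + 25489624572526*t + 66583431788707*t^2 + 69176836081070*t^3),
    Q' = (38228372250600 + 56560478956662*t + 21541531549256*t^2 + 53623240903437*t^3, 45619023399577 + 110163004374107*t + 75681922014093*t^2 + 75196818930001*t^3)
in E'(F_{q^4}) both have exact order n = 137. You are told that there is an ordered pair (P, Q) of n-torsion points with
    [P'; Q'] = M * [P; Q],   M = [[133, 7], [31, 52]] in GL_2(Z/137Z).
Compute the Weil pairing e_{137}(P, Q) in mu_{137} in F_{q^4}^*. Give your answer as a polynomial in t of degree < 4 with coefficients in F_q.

87038590642694 + 107952519272306*t + 51334796346131*t^2 + 145671340010173*t^3

Since e_{137}(P,P)=e_{137}(Q,Q)=1 and e_{137}(Q,P)=e_{137}(P,Q)^{-1}, expanding e_{137}(133*P + 7*Q,31*P + 52*Q) leaves e(P,Q)^det(M).
det(M) mod 137 = 123; its inverse in (Z/137)^* is 88 (check: 123*88 mod 137 = 1).
8-bit Miller (10001001) on E'/F_{158837052700583} with a'=69646529969076, b'=114874705081462: accumulate tangent/chord ratios at Q'+S and P'+S'.
Result: e(P',Q') = 87574731676041 + 46458861770481*t + 46105882322070*t^2 + 81162942502737*t^3.
(87574731676041 + 46458861770481*t + 46105882322070*t^2 + 81162942502737*t^3)^{88} mod (158837052700583,f) = 87038590642694 + 107952519272306*t + 51334796346131*t^2 + 145671340010173*t^3.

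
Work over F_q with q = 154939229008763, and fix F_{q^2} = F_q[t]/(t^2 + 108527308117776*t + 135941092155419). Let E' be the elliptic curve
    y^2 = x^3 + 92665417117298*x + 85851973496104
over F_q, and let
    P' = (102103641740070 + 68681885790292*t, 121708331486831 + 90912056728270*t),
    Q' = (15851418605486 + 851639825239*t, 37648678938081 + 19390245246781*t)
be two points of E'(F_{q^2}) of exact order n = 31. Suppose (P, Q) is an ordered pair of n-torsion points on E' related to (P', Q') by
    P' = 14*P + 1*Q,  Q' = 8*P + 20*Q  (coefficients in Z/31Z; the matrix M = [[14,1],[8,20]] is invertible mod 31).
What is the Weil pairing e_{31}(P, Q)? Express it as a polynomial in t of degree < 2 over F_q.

36059475200405 + 75448856350361*t

The 31-Weil pairing on E[31] over F_{154939229008763} is alternating-bilinear: e_{31}(P',Q') = e_{31}(P,Q)^det(M).
det M = 14*20 - 1*8 = 272 = 24 (mod 31); 24^{-1} = 22 (mod 31).
5-bit Miller (11111) on E'/F_{154939229008763} with a'=92665417117298, b'=85851973496104: accumulate tangent/chord ratios at Q'+S and P'+S'.
f_P(D_Q)/f_Q(D_P) = 139654920606121 + 115627534550596*t.
Hence e(P,Q) = 36059475200405 + 75448856350361*t in F_{154939229008763^2}^*.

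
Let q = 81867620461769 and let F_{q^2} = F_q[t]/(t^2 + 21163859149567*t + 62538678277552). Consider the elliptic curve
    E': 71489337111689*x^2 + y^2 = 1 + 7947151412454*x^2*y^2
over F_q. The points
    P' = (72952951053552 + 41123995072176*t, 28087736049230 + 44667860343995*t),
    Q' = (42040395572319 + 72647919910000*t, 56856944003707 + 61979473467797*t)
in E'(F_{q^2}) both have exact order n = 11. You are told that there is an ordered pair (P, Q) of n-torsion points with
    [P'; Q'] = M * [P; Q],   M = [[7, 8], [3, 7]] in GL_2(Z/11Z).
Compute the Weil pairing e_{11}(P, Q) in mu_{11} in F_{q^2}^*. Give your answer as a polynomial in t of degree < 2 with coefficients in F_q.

e_{11}(aP+bQ,cP+dQ) = e_{11}(P,Q)^(ad-bc); with (a,b,c,d)=(7,8,3,7) this gives the det-11 law.
Inverting 3 mod 11: 4. Thus e_{11}(P,Q) = e(P',Q')^{4}.
Edwards a_E,d_E -> Montgomery A=76371073194885,B=64956456042387 -> Weierstrass 5079091590427,20408298973644 via alpha=81462431805498,beta=36352451540251.
4-bit Miller (1011) on E'/F_{81867620461769} with a'=5079091590427, b'=20408298973644: accumulate tangent/chord ratios at Q'+S and P'+S'.
Result: e(P',Q') = 69718477047982 + 43506745995182*t.
Finally e_{11}(P,Q) = 39470691532 + 39183425830844*t.

39470691532 + 39183425830844*t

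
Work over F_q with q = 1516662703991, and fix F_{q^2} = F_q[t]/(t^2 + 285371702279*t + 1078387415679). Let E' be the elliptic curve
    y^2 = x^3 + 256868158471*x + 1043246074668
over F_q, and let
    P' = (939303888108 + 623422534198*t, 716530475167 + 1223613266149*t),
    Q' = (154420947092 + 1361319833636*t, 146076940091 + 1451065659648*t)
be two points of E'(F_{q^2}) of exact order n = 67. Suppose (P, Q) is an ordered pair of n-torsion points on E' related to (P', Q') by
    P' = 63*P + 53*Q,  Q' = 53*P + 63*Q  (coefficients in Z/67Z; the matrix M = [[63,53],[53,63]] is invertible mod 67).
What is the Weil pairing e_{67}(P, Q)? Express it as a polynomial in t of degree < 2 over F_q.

99618639105 + 963235021193*t

Since e_{67}(P,P)=e_{67}(Q,Q)=1 and e_{67}(Q,P)=e_{67}(P,Q)^{-1}, expanding e_{67}(63*P + 53*Q,53*P + 63*Q) leaves e(P,Q)^det(M).
det(M) mod 67 = 21; its inverse in (Z/67)^* is 16 (check: 21*16 mod 67 = 1).
n = 67 = (1000011)_2 (7 bits, wt 3); accumulate f_{67,P'}(Q'+S)/f_{67,P'}(S) along the 6-step ladder.
The quotient is 617269378196 + 1122987008621*t.
e_{67}(P,Q) = (617269378196 + 1122987008621*t)^{16} = 99618639105 + 963235021193*t.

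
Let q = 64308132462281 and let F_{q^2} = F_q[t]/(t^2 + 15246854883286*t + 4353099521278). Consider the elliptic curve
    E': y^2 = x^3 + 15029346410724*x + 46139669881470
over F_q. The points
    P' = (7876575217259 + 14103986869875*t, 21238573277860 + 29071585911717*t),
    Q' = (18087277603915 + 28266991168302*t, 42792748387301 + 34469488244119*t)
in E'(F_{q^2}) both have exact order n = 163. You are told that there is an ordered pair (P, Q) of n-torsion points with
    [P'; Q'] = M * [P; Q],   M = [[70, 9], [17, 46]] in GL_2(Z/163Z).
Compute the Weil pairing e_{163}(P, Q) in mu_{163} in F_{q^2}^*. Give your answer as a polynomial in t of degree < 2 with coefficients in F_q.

18885453925091 + 11644058858175*t

Under M = [[70,9],[17,46]] in GL_2(Z/163), e_{163}(P',Q') = e_{163}(P,Q)^(70*46-9*17 mod 163).
Hence e(P,Q) = e(P',Q')^{38} where 38 = 133^{-1} mod 163.
Double-and-add over 10100011: 8-1 doublings, 4-1 additions; each step l_{T,T}/v_{2T} or l_{T,P'}/v at Q'+S for random S.
f_P(D_Q)/f_Q(D_P) = 19553446934280 + 58902348078732*t.
(19553446934280 + 58902348078732*t)^{38} mod (64308132462281,f) = 18885453925091 + 11644058858175*t.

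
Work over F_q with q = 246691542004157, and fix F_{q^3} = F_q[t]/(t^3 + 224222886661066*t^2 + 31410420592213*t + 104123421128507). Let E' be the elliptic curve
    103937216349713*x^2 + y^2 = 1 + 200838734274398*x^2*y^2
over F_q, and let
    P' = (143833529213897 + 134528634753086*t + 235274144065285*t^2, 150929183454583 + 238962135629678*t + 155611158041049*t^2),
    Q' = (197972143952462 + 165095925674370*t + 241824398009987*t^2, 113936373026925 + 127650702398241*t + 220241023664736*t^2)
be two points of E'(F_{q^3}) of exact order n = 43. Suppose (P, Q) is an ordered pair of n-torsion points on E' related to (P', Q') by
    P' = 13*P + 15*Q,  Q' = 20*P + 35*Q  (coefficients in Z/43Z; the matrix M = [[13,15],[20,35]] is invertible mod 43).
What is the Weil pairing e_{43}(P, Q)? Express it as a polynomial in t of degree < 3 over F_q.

Since e_{43}(P,P)=e_{43}(Q,Q)=1 and e_{43}(Q,P)=e_{43}(P,Q)^{-1}, expanding e_{43}(13*P + 15*Q,20*P + 35*Q) leaves e(P,Q)^det(M).
So e_{43}(P,Q) = e_{43}(P',Q')^{5}, since 26*5 = 1 mod 43.
Edwards->Montgomery: u=(1+y)/(1-y), v=u/x -> 131006687667057v^2=u^3+200689263738604u^2+u; then x_W=37447506019868u+91911248771378: y^2=x^3+68116791438787*x+124628055841708.
Miller loop for e_{43} over F_{246691542004157^3}: bits of 43 = 101011; 5 double steps + 3 add steps, l/v at each.
So e_{43}(P',Q') = 15756608291696 + 165408729308148*t + 176828072929348*t^2.
Finally e_{43}(P,Q) = 140712361452135 + 860280339698*t + 66090193158760*t^2.

140712361452135 + 860280339698*t + 66090193158760*t^2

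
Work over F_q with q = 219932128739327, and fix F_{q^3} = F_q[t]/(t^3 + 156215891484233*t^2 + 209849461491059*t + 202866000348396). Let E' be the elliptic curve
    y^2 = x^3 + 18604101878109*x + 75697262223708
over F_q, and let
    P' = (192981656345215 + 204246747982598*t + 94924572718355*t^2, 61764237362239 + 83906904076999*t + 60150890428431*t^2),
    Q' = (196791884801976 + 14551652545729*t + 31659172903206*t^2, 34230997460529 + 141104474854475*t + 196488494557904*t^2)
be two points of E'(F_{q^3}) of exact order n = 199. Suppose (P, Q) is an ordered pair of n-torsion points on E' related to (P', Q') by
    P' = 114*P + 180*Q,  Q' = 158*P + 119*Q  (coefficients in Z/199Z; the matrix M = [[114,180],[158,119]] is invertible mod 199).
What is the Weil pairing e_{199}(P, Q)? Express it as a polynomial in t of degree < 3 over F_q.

Under M = [[114,180],[158,119]] in GL_2(Z/199), e_{199}(P',Q') = e_{199}(P,Q)^(114*119-180*158 mod 199).
So e_{199}(P,Q) = e_{199}(P',Q')^{160}, since 51*160 = 1 mod 199.
Miller loop for e_{199} over F_{219932128739327^3}: bits of 199 = 11000111; 7 double steps + 4 add steps, l/v at each.
The quotient is 143013959371248 + 33834259741428*t + 205098091022616*t^2.
Thus e_{199}(P,Q) = 104822691256443 + 59750692783556*t + 65487137483479*t^2.

104822691256443 + 59750692783556*t + 65487137483479*t^2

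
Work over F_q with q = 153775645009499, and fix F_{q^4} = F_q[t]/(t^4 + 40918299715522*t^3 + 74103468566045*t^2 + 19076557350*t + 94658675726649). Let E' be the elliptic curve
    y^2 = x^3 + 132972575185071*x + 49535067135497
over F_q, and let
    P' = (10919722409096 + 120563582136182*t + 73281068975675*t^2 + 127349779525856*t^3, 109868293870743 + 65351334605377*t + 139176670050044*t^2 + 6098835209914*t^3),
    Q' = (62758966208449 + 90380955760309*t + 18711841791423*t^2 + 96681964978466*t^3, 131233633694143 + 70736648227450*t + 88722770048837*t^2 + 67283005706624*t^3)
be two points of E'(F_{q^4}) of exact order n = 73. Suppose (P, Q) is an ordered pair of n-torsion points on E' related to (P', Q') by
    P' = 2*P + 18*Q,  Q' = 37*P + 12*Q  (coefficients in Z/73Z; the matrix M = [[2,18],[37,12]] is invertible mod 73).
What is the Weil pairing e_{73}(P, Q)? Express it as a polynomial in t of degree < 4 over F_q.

Under M = [[2,18],[37,12]] in GL_2(Z/73), e_{73}(P',Q') = e_{73}(P,Q)^(2*12-18*37 mod 73).
2*12 - 18*37 = -642; reduced mod 73: det = 15, inverse 39.
Build f_{73,P'} and f_{73,Q'} via the 7-bit ladder of 73=1001001_2; evaluate at shifted divisors; quotient in F_{153775645009499^4}.
Miller gives e_{73}(P',Q') = 97671934681171 + 81597950586771*t + 2349371584651*t^2 + 29242523849709*t^3 in F_{153775645009499^4}.
Finally e_{73}(P,Q) = 49799824961887 + 51972186088367*t + 78262262938787*t^2 + 101304262957045*t^3.

49799824961887 + 51972186088367*t + 78262262938787*t^2 + 101304262957045*t^3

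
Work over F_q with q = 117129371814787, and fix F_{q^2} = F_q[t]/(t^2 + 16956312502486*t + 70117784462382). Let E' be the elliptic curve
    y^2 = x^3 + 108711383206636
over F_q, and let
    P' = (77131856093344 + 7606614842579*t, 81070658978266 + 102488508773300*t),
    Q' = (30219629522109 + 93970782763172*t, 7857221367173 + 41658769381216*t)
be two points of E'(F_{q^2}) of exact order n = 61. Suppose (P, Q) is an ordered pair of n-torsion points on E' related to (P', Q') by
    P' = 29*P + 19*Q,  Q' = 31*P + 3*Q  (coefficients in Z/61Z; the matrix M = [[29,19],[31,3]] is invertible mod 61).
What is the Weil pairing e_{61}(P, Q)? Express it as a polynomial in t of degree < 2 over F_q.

62223702218786 + 42741241249563*t

Under M = [[29,19],[31,3]] in GL_2(Z/61), e_{61}(P',Q') = e_{61}(P,Q)^(29*3-19*31 mod 61).
Hence e(P,Q) = e(P',Q')^{13} where 13 = 47^{-1} mod 61.
Miller loop for e_{61} over F_{117129371814787^2}: bits of 61 = 111101; 5 double steps + 4 add steps, l/v at each.
The quotient is 1688326995896 + 50611242113990*t.
Raise to 13: e(P,Q) = 62223702218786 + 42741241249563*t in mu_{61}.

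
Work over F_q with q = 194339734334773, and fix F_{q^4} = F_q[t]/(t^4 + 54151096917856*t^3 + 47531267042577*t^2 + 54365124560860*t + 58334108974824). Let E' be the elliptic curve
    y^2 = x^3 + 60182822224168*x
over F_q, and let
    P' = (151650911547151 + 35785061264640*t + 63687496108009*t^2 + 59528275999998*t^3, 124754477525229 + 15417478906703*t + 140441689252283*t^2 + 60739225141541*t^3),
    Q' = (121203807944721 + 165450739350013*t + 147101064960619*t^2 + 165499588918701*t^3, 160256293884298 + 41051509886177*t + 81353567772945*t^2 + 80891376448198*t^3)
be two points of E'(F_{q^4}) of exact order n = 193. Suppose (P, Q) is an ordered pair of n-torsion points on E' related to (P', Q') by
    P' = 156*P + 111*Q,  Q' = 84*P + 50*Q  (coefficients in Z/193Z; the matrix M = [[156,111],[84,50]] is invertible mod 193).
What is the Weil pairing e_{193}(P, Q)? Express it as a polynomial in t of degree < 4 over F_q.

The 193-Weil pairing on E[193] over F_{194339734334773} is alternating-bilinear: e_{193}(P',Q') = e_{193}(P,Q)^det(M).
det M = 156*50 - 111*84 = -1524 = 20 (mod 193); 20^{-1} = 29 (mod 193).
Miller loop for e_{193} over F_{194339734334773^4}: bits of 193 = 11000001; 7 double steps + 2 add steps, l/v at each.
The quotient is 62006349144804 + 57742063496689*t + 70555131167745*t^2 + 28847215756528*t^3.
Hence e(P,Q) = 148630532589110 + 101878333835356*t + 101206071098803*t^2 + 101081674628364*t^3 in F_{194339734334773^4}^*.

148630532589110 + 101878333835356*t + 101206071098803*t^2 + 101081674628364*t^3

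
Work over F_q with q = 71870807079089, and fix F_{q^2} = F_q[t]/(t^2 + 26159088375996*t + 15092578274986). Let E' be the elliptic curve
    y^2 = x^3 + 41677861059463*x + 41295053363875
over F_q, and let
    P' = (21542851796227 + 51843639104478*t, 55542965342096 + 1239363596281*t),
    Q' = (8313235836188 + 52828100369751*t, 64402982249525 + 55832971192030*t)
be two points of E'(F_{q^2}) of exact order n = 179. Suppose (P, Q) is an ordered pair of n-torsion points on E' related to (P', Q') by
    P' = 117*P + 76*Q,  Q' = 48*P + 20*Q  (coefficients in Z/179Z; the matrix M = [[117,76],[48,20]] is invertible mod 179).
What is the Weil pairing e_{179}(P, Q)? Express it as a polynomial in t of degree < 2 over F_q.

Alternating bilinearity on E[179] (values in mu_{179} in F_{71870807079089^2}) gives e(P',Q') = e(P,Q)^det(M).
det(M) mod 179 = 124; its inverse in (Z/179)^* is 13 (check: 124*13 mod 179 = 1).
Double-and-add over 10110011: 8-1 doublings, 5-1 additions; each step l_{T,T}/v_{2T} or l_{T,P'}/v at Q'+S for random S.
So e_{179}(P',Q') = 462505165894 + 9084641904842*t.
Finally e_{179}(P,Q) = 16482550535879 + 22330582038797*t.

16482550535879 + 22330582038797*t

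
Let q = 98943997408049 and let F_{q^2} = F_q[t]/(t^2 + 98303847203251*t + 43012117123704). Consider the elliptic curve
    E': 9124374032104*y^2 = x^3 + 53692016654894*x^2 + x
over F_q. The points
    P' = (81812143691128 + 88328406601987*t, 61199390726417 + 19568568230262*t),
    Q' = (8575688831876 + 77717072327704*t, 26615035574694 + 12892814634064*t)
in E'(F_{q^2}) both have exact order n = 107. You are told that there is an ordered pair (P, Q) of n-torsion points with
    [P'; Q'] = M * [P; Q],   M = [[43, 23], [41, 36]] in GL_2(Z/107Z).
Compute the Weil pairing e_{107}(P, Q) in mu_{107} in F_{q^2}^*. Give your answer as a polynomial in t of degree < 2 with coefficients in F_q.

23850620259726 + 81658522512173*t

Under M = [[43,23],[41,36]] in GL_2(Z/107), e_{107}(P',Q') = e_{107}(P,Q)^(43*36-23*41 mod 107).
Hence e(P,Q) = e(P',Q')^{26} where 26 = 70^{-1} mod 107.
Montgomery->Weierstrass: x_W = 45190987640338*x+91754857820030, y_W=45190987640338*y on F_{98943997408049}; lands on y^2=x^3+79395194365558*x+29921123964521.
Build f_{107,P'} and f_{107,Q'} via the 7-bit ladder of 107=1101011_2; evaluate at shifted divisors; quotient in F_{98943997408049^2}.
Result: e(P',Q') = 49156791654504 + 79146672062603*t.
(49156791654504 + 79146672062603*t)^{26} mod (98943997408049,f) = 23850620259726 + 81658522512173*t.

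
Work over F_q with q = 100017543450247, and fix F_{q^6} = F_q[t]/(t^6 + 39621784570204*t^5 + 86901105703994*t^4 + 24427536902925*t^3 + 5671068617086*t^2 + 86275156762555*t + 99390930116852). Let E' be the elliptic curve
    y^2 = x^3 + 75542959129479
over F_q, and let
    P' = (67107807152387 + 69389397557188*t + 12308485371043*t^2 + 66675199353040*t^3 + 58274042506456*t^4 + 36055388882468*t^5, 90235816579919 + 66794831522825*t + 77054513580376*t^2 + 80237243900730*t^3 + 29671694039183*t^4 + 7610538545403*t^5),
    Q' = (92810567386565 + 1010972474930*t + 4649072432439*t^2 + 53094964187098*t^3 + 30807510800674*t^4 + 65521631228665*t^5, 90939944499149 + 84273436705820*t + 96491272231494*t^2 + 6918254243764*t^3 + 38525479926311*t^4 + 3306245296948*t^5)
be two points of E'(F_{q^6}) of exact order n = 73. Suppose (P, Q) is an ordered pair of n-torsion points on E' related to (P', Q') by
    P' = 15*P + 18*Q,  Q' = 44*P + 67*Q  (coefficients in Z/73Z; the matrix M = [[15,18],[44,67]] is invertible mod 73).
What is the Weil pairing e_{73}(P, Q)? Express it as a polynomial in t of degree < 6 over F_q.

e_{73}(aP+bQ,cP+dQ) = e_{73}(P,Q)^(ad-bc); with (a,b,c,d)=(15,18,44,67) this gives the det-73 law.
Inverting 67 mod 73: 12. Thus e_{73}(P,Q) = e(P',Q')^{12}.
Double-and-add over 1001001: 7-1 doublings, 3-1 additions; each step l_{T,T}/v_{2T} or l_{T,P'}/v at Q'+S for random S.
f_P(D_Q)/f_Q(D_P) = 85851555035961 + 14085365453334*t + 55620709162817*t^2 + 90238383361237*t^3 + 45220848640589*t^4 + 27457416521019*t^5.
Raise to 12: e(P,Q) = 14845083488027 + 60682463182049*t + 10124150209273*t^2 + 2571302222910*t^3 + 94945614402396*t^4 + 24865735250915*t^5 in mu_{73}.

14845083488027 + 60682463182049*t + 10124150209273*t^2 + 2571302222910*t^3 + 94945614402396*t^4 + 24865735250915*t^5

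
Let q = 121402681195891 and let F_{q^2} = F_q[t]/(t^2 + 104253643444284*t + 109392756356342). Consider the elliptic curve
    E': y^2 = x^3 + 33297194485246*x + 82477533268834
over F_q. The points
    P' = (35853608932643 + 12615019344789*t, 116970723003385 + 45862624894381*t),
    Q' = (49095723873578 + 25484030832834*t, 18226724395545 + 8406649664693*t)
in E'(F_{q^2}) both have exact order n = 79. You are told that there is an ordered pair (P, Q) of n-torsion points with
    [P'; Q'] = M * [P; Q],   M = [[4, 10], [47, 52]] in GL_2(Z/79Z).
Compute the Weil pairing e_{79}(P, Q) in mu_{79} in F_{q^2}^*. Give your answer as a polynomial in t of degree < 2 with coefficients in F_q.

52912218197895 + 30816672147525*t

Since e_{79}(P,P)=e_{79}(Q,Q)=1 and e_{79}(Q,P)=e_{79}(P,Q)^{-1}, expanding e_{79}(4*P + 10*Q,47*P + 52*Q) leaves e(P,Q)^det(M).
So e_{79}(P,Q) = e_{79}(P',Q')^{60}, since 54*60 = 1 mod 79.
Build f_{79,P'} and f_{79,Q'} via the 7-bit ladder of 79=1001111_2; evaluate at shifted divisors; quotient in F_{121402681195891^2}.
So e_{79}(P',Q') = 66364866713630 + 19916992440352*t.
Hence e(P,Q) = 52912218197895 + 30816672147525*t in F_{121402681195891^2}^*.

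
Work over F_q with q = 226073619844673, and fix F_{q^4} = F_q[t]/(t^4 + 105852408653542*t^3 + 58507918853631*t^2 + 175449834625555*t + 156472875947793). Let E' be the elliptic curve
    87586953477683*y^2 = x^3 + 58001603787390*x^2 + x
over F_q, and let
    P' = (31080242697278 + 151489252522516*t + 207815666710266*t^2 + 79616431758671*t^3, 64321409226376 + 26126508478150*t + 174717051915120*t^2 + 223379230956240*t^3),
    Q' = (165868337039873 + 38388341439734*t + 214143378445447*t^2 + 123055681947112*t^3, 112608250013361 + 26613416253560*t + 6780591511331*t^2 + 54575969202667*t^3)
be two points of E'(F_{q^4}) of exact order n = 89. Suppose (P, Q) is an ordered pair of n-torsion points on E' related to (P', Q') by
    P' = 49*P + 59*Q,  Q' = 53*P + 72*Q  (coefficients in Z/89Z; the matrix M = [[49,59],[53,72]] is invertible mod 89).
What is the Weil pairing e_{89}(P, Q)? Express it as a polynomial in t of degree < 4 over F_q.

Under M = [[49,59],[53,72]] in GL_2(Z/89), e_{89}(P',Q') = e_{89}(P,Q)^(49*72-59*53 mod 89).
det(M) mod 89 = 45; its inverse in (Z/89)^* is 2 (check: 45*2 mod 89 = 1).
Undo Montgomery via alpha=135346990830058, beta=37415027267521: (a',b')=(150013978547358,0) over F_{226073619844673}.
Build f_{89,P'} and f_{89,Q'} via the 7-bit ladder of 89=1011001_2; evaluate at shifted divisors; quotient in F_{226073619844673^4}.
Result: e(P',Q') = 70066674714434 + 142195788392610*t + 116909409598110*t^2 + 135263907528130*t^3.
Raise to 2: e(P,Q) = 164995497927650 + 129604566701268*t + 79915206064425*t^2 + 68456488690152*t^3 in mu_{89}.

164995497927650 + 129604566701268*t + 79915206064425*t^2 + 68456488690152*t^3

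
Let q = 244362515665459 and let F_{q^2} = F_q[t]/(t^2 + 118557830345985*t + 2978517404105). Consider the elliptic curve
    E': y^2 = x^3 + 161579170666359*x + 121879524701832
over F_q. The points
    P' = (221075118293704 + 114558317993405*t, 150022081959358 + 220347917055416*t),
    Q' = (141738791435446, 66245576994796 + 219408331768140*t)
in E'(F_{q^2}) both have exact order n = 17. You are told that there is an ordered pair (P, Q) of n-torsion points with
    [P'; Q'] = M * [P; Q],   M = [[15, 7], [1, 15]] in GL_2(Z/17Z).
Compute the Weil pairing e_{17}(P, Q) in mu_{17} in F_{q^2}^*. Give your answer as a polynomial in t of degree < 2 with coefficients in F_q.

208276047561823 + 216528202815129*t

Since e_{17}(P,P)=e_{17}(Q,Q)=1 and e_{17}(Q,P)=e_{17}(P,Q)^{-1}, expanding e_{17}(15*P + 7*Q,1*P + 15*Q) leaves e(P,Q)^det(M).
So e_{17}(P,Q) = e_{17}(P',Q')^{11}, since 14*11 = 1 mod 17.
Miller loop for e_{17} over F_{244362515665459^2}: bits of 17 = 10001; 4 double steps + 1 add steps, l/v at each.
f_P(D_Q)/f_Q(D_P) = 83236131175076 + 16057758940443*t.
(83236131175076 + 16057758940443*t)^{11} mod (244362515665459,f) = 208276047561823 + 216528202815129*t.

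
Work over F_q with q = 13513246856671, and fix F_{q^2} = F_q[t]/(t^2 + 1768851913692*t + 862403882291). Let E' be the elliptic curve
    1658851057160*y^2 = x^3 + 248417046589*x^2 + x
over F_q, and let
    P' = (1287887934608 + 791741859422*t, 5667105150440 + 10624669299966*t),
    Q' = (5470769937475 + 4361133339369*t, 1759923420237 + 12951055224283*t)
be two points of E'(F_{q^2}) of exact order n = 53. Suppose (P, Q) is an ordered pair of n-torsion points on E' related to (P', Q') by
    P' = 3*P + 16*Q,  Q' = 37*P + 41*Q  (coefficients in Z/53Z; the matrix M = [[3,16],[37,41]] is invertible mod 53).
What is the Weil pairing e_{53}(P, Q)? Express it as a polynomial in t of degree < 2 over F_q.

7967803384426 + 4677047896176*t

Under M = [[3,16],[37,41]] in GL_2(Z/53), e_{53}(P',Q') = e_{53}(P,Q)^(3*41-16*37 mod 53).
Inverting 8 mod 53: 20. Thus e_{53}(P,Q) = e(P',Q')^{20}.
(x,y)|->(3023394861867x+1282950919161,3023394861867y) sends E' to y^2=x^3+6879181691661*x+5220301993174.
Run Miller on y^2=x^3+6879181691661*x+5220301993174 over F_{13513246856671}: ladder 110101 (6 bits); e = f_P(D_Q)/f_Q(D_P).
Miller gives e_{53}(P',Q') = 5806980686907 + 2319269549815*t in F_{13513246856671^2}.
(5806980686907 + 2319269549815*t)^{20} mod (13513246856671,f) = 7967803384426 + 4677047896176*t.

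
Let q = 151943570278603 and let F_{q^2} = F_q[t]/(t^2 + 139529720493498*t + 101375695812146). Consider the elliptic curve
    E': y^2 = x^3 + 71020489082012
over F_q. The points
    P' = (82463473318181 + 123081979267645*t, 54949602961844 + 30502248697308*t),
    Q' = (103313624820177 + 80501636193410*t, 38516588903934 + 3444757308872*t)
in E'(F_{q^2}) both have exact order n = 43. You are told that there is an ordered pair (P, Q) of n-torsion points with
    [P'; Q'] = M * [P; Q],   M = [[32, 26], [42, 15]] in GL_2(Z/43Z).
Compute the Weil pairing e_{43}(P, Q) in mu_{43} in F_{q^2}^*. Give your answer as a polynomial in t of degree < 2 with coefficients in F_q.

135521335668470 + 38265823318292*t

e_{43}(aP+bQ,cP+dQ) = e_{43}(P,Q)^(ad-bc); with (a,b,c,d)=(32,26,42,15) this gives the det-43 law.
det(M) mod 43 = 33; its inverse in (Z/43)^* is 30 (check: 33*30 mod 43 = 1).
Run Miller on y^2=x^3+71020489082012 over F_{151943570278603}: ladder 101011 (6 bits); e = f_P(D_Q)/f_Q(D_P).
The quotient is 134166875539721 + 103214141536543*t.
(134166875539721 + 103214141536543*t)^{30} mod (151943570278603,f) = 135521335668470 + 38265823318292*t.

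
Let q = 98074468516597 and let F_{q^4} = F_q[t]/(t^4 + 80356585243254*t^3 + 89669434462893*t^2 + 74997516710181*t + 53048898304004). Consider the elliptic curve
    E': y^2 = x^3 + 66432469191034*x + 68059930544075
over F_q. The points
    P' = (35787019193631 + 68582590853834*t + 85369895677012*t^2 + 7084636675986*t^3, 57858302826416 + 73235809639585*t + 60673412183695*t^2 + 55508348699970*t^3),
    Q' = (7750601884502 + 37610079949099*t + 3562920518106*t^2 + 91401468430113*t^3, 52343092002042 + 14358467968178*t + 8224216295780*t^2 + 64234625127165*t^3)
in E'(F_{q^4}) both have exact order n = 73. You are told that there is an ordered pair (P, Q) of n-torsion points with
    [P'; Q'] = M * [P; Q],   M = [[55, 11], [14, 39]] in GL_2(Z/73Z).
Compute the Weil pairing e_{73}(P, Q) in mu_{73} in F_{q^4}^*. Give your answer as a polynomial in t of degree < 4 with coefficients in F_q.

Since e_{73}(P,P)=e_{73}(Q,Q)=1 and e_{73}(Q,P)=e_{73}(P,Q)^{-1}, expanding e_{73}(55*P + 11*Q,14*P + 39*Q) leaves e(P,Q)^det(M).
Inverting 20 mod 73: 11. Thus e_{73}(P,Q) = e(P',Q')^{11}.
n = 73 = (1001001)_2 (7 bits, wt 3); accumulate f_{73,P'}(Q'+S)/f_{73,P'}(S) along the 6-step ladder.
Result: e(P',Q') = 4741430737413 + 24355758401682*t + 86571090195158*t^2 + 71220400202168*t^3.
Hence e(P,Q) = 22175173136684 + 60013662456509*t + 16390246061594*t^2 + 35170897437079*t^3 in F_{98074468516597^4}^*.

22175173136684 + 60013662456509*t + 16390246061594*t^2 + 35170897437079*t^3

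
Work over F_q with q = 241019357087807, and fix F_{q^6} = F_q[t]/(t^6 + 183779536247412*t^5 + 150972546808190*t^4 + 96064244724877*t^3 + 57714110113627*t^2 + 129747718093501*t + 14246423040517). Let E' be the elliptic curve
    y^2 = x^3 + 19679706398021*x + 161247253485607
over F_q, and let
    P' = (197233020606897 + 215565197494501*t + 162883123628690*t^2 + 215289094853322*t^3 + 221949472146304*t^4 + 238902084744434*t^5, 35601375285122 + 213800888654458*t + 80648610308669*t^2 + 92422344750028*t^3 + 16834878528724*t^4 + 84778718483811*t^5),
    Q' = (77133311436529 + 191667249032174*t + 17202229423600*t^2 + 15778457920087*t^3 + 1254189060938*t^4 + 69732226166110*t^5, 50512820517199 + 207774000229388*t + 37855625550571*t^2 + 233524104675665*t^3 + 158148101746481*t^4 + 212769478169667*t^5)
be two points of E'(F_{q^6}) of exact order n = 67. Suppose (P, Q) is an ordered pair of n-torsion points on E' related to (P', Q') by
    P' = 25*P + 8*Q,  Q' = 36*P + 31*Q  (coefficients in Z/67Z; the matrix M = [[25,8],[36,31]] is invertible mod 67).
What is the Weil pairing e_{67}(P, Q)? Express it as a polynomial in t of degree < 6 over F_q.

153195847383701 + 118240960955217*t + 372993563987*t^2 + 79120507503316*t^3 + 229883949466821*t^4 + 193808754570852*t^5

The 67-Weil pairing on E[67] over F_{241019357087807} is alternating-bilinear: e_{67}(P',Q') = e_{67}(P,Q)^det(M).
25*31 - 8*36 = 487; reduced mod 67: det = 18, inverse 41.
7-bit Miller (1000011) on E'/F_{241019357087807} with a'=19679706398021, b'=161247253485607: accumulate tangent/chord ratios at Q'+S and P'+S'.
Miller gives e_{67}(P',Q') = 197502792790689 + 129636582633325*t + 208626911390935*t^2 + 194873436190665*t^3 + 213045099460777*t^4 + 17939134510899*t^5 in F_{241019357087807^6}.
Finally e_{67}(P,Q) = 153195847383701 + 118240960955217*t + 372993563987*t^2 + 79120507503316*t^3 + 229883949466821*t^4 + 193808754570852*t^5.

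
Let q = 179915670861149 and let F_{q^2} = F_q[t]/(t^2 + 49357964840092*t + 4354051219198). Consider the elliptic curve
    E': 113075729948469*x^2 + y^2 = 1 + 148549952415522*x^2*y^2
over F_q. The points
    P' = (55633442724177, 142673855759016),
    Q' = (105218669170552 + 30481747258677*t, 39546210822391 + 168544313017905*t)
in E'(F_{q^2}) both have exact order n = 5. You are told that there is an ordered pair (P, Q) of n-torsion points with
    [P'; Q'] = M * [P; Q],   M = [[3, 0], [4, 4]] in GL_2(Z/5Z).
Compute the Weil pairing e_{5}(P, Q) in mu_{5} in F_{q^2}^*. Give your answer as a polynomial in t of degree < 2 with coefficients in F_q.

Alternating bilinearity on E[5] (values in mu_{5} in F_{179915670861149^2}) gives e(P',Q') = e(P,Q)^det(M).
3*4 - 0*4 = 12; reduced mod 5: det = 2, inverse 3.
Edwards->Montgomery: u=(1+y)/(1-y), v=u/x -> 161184557365431v^2=u^3+59232973752741u^2+u; then x_W=36110362098524u+133562115824573: y^2=x^3+127478168246493*x+5798312776140.
Build f_{5,P'} and f_{5,Q'} via the 3-bit ladder of 5=101_2; evaluate at shifted divisors; quotient in F_{179915670861149^2}.
The quotient is 94304834623655 + 137820889294593*t.
e_{5}(P,Q) = (94304834623655 + 137820889294593*t)^{3} = 46419330783114 + 48866864699717*t.

46419330783114 + 48866864699717*t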